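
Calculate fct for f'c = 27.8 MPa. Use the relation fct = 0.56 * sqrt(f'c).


fct = 0.56 * sqrt(27.8)
= 0.56 * 5.273
= 2.953 MPa

2.953


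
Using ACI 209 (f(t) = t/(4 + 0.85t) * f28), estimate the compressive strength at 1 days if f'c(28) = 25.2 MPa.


f(1) = 1 / (4 + 0.85 * 1) * 25.2
= 1 / 4.85 * 25.2
= 5.2 MPa

5.2


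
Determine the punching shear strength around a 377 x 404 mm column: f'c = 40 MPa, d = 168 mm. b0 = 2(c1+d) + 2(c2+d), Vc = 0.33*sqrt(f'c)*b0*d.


b0 = 2*(377 + 168) + 2*(404 + 168) = 2234 mm
Vc = 0.33 * sqrt(40) * 2234 * 168 / 1000
= 783.31 kN

783.31


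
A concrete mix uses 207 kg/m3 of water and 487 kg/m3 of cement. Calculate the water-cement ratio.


w/c = water / cement
w/c = 207 / 487 = 0.425

0.425


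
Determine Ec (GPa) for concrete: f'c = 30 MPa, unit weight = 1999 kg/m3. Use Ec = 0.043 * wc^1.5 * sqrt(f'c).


Ec = 0.043 * 1999^1.5 * sqrt(30) / 1000
= 21.05 GPa

21.05


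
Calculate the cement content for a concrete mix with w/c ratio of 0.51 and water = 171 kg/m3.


Cement = water / (w/c)
= 171 / 0.51
= 335.3 kg/m3

335.3


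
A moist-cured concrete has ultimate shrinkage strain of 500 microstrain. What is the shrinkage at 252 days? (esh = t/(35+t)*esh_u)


esh(252) = 252 / (35 + 252) * 500
= 252 / 287 * 500
= 439.0 microstrain

439.0


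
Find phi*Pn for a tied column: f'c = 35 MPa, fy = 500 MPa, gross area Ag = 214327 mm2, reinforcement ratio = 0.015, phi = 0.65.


Ast = rho * Ag = 0.015 * 214327 = 3214.905 mm2
phi*Pn = 0.65 * 0.80 * (0.85 * 35 * (214327 - 3214.905) + 500 * 3214.905) / 1000
= 4101.78 kN

4101.78


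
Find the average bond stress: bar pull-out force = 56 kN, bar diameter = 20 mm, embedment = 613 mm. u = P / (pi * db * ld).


u = P / (pi * db * ld)
= 56 * 1000 / (pi * 20 * 613)
= 1.454 MPa

1.454


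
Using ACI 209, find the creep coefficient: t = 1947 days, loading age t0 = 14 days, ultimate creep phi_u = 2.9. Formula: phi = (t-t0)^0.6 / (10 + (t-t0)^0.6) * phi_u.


dt = 1947 - 14 = 1933
phi = 1933^0.6 / (10 + 1933^0.6) * 2.9
= 2.62

2.62


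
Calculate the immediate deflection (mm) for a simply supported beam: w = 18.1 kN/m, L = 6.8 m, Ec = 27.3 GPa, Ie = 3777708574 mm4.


Convert: L = 6.8 m = 6800 mm, Ec = 27.3 GPa = 27300 MPa
delta = 5 * 18.1 * 6800^4 / (384 * 27300 * 3777708574)
= 4.89 mm

4.89


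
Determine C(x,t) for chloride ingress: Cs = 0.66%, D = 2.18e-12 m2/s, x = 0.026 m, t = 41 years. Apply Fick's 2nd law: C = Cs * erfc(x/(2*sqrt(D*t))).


t_seconds = 41 * 365.25 * 24 * 3600 = 1293861600.0 s
arg = 0.026 / (2 * sqrt(2.18e-12 * 1293861600.0))
= 0.2448
erfc(0.2448) = 0.7292
C = 0.66 * 0.7292 = 0.4813%

0.4813


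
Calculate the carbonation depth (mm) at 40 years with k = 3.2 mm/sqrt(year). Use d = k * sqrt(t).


depth = k * sqrt(t)
= 3.2 * sqrt(40)
= 20.24 mm

20.24


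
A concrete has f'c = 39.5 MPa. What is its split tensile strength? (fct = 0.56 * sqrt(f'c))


fct = 0.56 * sqrt(39.5)
= 0.56 * 6.285
= 3.52 MPa

3.52


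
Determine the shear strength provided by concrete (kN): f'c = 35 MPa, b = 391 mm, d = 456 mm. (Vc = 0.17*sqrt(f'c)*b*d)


Vc = 0.17 * sqrt(35) * 391 * 456 / 1000
= 179.32 kN

179.32


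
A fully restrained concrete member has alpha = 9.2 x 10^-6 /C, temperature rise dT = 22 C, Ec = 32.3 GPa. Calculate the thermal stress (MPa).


sigma = alpha * dT * Ec
= 9.2e-6 * 22 * 32.3 * 1000
= 6.538 MPa

6.538


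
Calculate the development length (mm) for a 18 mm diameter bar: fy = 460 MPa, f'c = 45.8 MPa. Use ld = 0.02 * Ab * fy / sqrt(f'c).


Ab = pi * 18^2 / 4 = 254.469 mm2
ld = 0.02 * 254.469 * 460 / sqrt(45.8)
= 345.9 mm

345.9


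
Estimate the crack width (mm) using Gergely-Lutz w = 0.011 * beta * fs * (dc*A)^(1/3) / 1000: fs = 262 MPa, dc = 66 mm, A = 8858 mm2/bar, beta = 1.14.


w = 0.011 * beta * fs * (dc * A)^(1/3) / 1000
= 0.011 * 1.14 * 262 * (66 * 8858)^(1/3) / 1000
= 0.275 mm

0.275


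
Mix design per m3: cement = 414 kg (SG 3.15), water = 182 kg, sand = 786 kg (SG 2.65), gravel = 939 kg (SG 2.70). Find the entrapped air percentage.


Vol cement = 414 / (3.15 * 1000) = 0.131429 m3
Vol water = 182 / 1000 = 0.182 m3
Vol sand = 786 / (2.65 * 1000) = 0.296604 m3
Vol gravel = 939 / (2.70 * 1000) = 0.347778 m3
Total solid + water volume = 0.95781 m3
Air = (1 - 0.95781) * 100 = 4.22%

4.22


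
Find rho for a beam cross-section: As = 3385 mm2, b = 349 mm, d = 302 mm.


rho = As / (b * d)
= 3385 / (349 * 302)
= 0.0321

0.0321


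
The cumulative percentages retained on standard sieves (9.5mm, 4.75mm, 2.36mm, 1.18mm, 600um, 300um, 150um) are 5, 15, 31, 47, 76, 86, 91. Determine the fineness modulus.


FM = sum(cumulative % retained) / 100
= 351 / 100
= 3.51

3.51


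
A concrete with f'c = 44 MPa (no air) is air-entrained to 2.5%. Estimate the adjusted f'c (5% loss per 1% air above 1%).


Strength loss = (2.5 - 1) * 5 = 7.5%
f'c = 44 * (1 - 7.5/100)
= 40.7 MPa

40.7


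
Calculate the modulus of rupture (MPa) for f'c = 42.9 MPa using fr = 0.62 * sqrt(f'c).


fr = 0.62 * sqrt(42.9)
= 4.061 MPa

4.061


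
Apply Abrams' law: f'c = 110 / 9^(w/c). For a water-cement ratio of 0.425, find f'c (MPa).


f'c = 110 / 9^0.425
= 110 / 2.544
= 43.24 MPa

43.24


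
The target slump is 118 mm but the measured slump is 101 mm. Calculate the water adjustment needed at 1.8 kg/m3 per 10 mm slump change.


Difference = 118 - 101 = 17 mm
Water adjustment = 17 * 1.8 / 10 = 3.1 kg/m3

3.1


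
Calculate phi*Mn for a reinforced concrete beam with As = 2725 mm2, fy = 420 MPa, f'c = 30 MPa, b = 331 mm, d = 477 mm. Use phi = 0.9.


a = As * fy / (0.85 * f'c * b)
= 2725 * 420 / (0.85 * 30 * 331)
= 135.5962 mm
Mn = As * fy * (d - a/2) / 10^6
= 468.3316 kN-m
phi*Mn = 0.9 * 468.3316 = 421.5 kN-m

421.5


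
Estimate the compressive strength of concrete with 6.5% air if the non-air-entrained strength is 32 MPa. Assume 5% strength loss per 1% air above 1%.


Strength loss = (6.5 - 1) * 5 = 27.5%
f'c = 32 * (1 - 27.5/100)
= 23.2 MPa

23.2


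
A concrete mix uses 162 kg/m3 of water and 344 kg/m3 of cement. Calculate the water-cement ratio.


w/c = water / cement
w/c = 162 / 344 = 0.471

0.471


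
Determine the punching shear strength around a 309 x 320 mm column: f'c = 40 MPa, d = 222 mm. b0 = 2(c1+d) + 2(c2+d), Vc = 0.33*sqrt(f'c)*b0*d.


b0 = 2*(309 + 222) + 2*(320 + 222) = 2146 mm
Vc = 0.33 * sqrt(40) * 2146 * 222 / 1000
= 994.32 kN

994.32


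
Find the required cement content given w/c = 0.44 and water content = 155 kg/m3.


Cement = water / (w/c)
= 155 / 0.44
= 352.3 kg/m3

352.3


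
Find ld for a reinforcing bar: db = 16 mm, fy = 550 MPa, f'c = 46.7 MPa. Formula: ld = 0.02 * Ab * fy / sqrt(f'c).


Ab = pi * 16^2 / 4 = 201.062 mm2
ld = 0.02 * 201.062 * 550 / sqrt(46.7)
= 323.6 mm

323.6


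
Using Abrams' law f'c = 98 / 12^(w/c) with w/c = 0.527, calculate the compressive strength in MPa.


f'c = 98 / 12^0.527
= 98 / 3.704
= 26.45 MPa

26.45


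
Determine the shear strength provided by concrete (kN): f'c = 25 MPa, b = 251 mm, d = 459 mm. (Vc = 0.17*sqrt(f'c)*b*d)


Vc = 0.17 * sqrt(25) * 251 * 459 / 1000
= 97.93 kN

97.93


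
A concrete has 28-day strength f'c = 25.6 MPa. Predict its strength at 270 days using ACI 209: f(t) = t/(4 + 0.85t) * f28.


f(270) = 270 / (4 + 0.85 * 270) * 25.6
= 270 / 233.5 * 25.6
= 29.6 MPa

29.6


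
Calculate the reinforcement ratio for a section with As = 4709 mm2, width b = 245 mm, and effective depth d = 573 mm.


rho = As / (b * d)
= 4709 / (245 * 573)
= 0.0335

0.0335


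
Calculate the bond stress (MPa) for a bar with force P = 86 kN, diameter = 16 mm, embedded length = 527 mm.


u = P / (pi * db * ld)
= 86 * 1000 / (pi * 16 * 527)
= 3.247 MPa

3.247


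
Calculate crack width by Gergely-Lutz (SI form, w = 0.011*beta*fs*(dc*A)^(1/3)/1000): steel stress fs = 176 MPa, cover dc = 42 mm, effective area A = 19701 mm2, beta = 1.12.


w = 0.011 * beta * fs * (dc * A)^(1/3) / 1000
= 0.011 * 1.12 * 176 * (42 * 19701)^(1/3) / 1000
= 0.204 mm

0.204


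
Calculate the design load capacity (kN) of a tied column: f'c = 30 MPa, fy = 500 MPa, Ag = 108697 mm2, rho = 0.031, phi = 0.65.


Ast = rho * Ag = 0.031 * 108697 = 3369.607 mm2
phi*Pn = 0.65 * 0.80 * (0.85 * 30 * (108697 - 3369.607) + 500 * 3369.607) / 1000
= 2272.74 kN

2272.74


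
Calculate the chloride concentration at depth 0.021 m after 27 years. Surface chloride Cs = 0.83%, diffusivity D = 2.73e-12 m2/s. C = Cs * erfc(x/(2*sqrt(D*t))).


t_seconds = 27 * 365.25 * 24 * 3600 = 852055200.0 s
arg = 0.021 / (2 * sqrt(2.73e-12 * 852055200.0))
= 0.2177
erfc(0.2177) = 0.7582
C = 0.83 * 0.7582 = 0.6293%

0.6293


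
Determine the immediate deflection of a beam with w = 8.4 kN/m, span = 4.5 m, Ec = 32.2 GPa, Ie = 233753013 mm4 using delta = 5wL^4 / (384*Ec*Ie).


Convert: L = 4.5 m = 4500 mm, Ec = 32.2 GPa = 32200 MPa
delta = 5 * 8.4 * 4500^4 / (384 * 32200 * 233753013)
= 5.96 mm

5.96


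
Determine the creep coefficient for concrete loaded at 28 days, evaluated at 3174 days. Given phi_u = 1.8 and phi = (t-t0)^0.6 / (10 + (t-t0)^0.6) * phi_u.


dt = 3174 - 28 = 3146
phi = 3146^0.6 / (10 + 3146^0.6) * 1.8
= 1.667

1.667


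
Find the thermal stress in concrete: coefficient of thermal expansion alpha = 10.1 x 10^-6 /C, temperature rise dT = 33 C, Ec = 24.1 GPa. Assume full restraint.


sigma = alpha * dT * Ec
= 10.1e-6 * 33 * 24.1 * 1000
= 8.033 MPa

8.033


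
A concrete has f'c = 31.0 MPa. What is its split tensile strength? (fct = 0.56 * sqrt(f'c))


fct = 0.56 * sqrt(31.0)
= 0.56 * 5.568
= 3.118 MPa

3.118


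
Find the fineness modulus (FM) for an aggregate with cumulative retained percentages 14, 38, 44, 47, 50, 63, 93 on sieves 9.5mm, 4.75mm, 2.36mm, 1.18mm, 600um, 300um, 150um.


FM = sum(cumulative % retained) / 100
= 349 / 100
= 3.49

3.49


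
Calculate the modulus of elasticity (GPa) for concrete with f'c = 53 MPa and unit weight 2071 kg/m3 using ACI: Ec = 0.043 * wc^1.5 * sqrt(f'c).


Ec = 0.043 * 2071^1.5 * sqrt(53) / 1000
= 29.5 GPa

29.5


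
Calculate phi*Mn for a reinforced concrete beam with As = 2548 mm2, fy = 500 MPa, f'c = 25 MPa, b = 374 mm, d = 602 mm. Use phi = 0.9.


a = As * fy / (0.85 * f'c * b)
= 2548 * 500 / (0.85 * 25 * 374)
= 160.302 mm
Mn = As * fy * (d - a/2) / 10^6
= 664.8356 kN-m
phi*Mn = 0.9 * 664.8356 = 598.35 kN-m

598.35


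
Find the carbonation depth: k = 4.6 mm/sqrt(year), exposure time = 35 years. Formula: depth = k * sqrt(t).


depth = k * sqrt(t)
= 4.6 * sqrt(35)
= 27.21 mm

27.21


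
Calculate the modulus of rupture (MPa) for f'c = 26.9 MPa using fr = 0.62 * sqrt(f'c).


fr = 0.62 * sqrt(26.9)
= 3.216 MPa

3.216


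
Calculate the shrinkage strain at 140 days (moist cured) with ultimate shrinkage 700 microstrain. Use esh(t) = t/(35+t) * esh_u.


esh(140) = 140 / (35 + 140) * 700
= 140 / 175 * 700
= 560.0 microstrain

560.0


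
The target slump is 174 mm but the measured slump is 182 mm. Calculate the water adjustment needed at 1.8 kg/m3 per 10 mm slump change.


Difference = 174 - 182 = -8 mm
Water adjustment = -8 * 1.8 / 10 = -1.4 kg/m3

-1.4


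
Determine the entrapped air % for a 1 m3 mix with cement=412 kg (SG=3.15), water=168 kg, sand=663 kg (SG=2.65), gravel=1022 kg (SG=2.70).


Vol cement = 412 / (3.15 * 1000) = 0.130794 m3
Vol water = 168 / 1000 = 0.168 m3
Vol sand = 663 / (2.65 * 1000) = 0.250189 m3
Vol gravel = 1022 / (2.70 * 1000) = 0.378519 m3
Total solid + water volume = 0.927501 m3
Air = (1 - 0.927501) * 100 = 7.25%

7.25


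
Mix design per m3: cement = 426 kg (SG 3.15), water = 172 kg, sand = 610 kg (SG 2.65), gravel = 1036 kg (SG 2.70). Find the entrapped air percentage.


Vol cement = 426 / (3.15 * 1000) = 0.135238 m3
Vol water = 172 / 1000 = 0.172 m3
Vol sand = 610 / (2.65 * 1000) = 0.230189 m3
Vol gravel = 1036 / (2.70 * 1000) = 0.383704 m3
Total solid + water volume = 0.92113 m3
Air = (1 - 0.92113) * 100 = 7.89%

7.89


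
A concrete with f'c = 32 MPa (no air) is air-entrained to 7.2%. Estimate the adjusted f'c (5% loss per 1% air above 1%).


Strength loss = (7.2 - 1) * 5 = 31.0%
f'c = 32 * (1 - 31.0/100)
= 22.08 MPa

22.08


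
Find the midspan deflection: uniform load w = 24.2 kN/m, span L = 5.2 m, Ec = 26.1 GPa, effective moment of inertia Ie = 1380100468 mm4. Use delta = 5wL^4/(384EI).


Convert: L = 5.2 m = 5200 mm, Ec = 26.1 GPa = 26100 MPa
delta = 5 * 24.2 * 5200^4 / (384 * 26100 * 1380100468)
= 6.4 mm

6.4


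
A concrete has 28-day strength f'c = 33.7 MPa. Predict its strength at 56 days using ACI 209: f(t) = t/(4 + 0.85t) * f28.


f(56) = 56 / (4 + 0.85 * 56) * 33.7
= 56 / 51.6 * 33.7
= 36.57 MPa

36.57


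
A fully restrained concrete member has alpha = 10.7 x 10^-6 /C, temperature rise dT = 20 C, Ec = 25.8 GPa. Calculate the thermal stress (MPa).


sigma = alpha * dT * Ec
= 10.7e-6 * 20 * 25.8 * 1000
= 5.521 MPa

5.521


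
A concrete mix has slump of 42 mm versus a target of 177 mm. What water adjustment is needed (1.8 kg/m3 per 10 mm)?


Difference = 177 - 42 = 135 mm
Water adjustment = 135 * 1.8 / 10 = 24.3 kg/m3

24.3


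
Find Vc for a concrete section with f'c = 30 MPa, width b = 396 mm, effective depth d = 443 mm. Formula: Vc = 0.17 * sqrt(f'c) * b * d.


Vc = 0.17 * sqrt(30) * 396 * 443 / 1000
= 163.35 kN

163.35


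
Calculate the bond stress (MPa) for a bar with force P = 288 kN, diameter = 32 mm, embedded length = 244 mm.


u = P / (pi * db * ld)
= 288 * 1000 / (pi * 32 * 244)
= 11.741 MPa

11.741


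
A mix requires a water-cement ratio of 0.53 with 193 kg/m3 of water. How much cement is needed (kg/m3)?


Cement = water / (w/c)
= 193 / 0.53
= 364.2 kg/m3

364.2


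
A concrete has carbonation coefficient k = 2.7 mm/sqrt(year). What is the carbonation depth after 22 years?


depth = k * sqrt(t)
= 2.7 * sqrt(22)
= 12.66 mm

12.66


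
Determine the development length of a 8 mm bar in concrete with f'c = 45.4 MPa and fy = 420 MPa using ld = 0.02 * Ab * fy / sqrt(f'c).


Ab = pi * 8^2 / 4 = 50.265 mm2
ld = 0.02 * 50.265 * 420 / sqrt(45.4)
= 62.7 mm

62.7


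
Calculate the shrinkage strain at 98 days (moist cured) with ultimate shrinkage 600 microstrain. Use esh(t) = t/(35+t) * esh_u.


esh(98) = 98 / (35 + 98) * 600
= 98 / 133 * 600
= 442.1 microstrain

442.1


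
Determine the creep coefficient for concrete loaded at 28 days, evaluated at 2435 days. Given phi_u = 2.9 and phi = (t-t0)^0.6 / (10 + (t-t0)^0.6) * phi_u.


dt = 2435 - 28 = 2407
phi = 2407^0.6 / (10 + 2407^0.6) * 2.9
= 2.652

2.652


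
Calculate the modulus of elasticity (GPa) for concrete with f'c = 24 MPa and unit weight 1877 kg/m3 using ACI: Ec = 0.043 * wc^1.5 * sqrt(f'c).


Ec = 0.043 * 1877^1.5 * sqrt(24) / 1000
= 17.13 GPa

17.13


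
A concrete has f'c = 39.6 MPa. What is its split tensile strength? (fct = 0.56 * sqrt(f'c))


fct = 0.56 * sqrt(39.6)
= 0.56 * 6.293
= 3.524 MPa

3.524


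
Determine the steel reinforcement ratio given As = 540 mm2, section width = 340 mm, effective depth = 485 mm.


rho = As / (b * d)
= 540 / (340 * 485)
= 0.0033

0.0033


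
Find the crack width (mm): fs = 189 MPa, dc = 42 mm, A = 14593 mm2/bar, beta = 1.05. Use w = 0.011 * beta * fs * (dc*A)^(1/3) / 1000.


w = 0.011 * beta * fs * (dc * A)^(1/3) / 1000
= 0.011 * 1.05 * 189 * (42 * 14593)^(1/3) / 1000
= 0.185 mm

0.185


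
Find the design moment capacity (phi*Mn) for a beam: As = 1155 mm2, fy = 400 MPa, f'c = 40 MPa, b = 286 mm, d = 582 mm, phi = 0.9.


a = As * fy / (0.85 * f'c * b)
= 1155 * 400 / (0.85 * 40 * 286)
= 47.5113 mm
Mn = As * fy * (d - a/2) / 10^6
= 257.9089 kN-m
phi*Mn = 0.9 * 257.9089 = 232.12 kN-m

232.12


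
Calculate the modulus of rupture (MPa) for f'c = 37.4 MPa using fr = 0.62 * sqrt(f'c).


fr = 0.62 * sqrt(37.4)
= 3.792 MPa

3.792


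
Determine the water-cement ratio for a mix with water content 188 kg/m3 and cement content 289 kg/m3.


w/c = water / cement
w/c = 188 / 289 = 0.651

0.651


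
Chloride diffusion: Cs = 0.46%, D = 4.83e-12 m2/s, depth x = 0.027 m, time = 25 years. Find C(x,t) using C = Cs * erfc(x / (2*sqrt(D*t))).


t_seconds = 25 * 365.25 * 24 * 3600 = 788940000.0 s
arg = 0.027 / (2 * sqrt(4.83e-12 * 788940000.0))
= 0.2187
erfc(0.2187) = 0.7571
C = 0.46 * 0.7571 = 0.3483%

0.3483


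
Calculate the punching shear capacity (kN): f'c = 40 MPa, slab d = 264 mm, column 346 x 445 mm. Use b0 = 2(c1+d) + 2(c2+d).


b0 = 2*(346 + 264) + 2*(445 + 264) = 2638 mm
Vc = 0.33 * sqrt(40) * 2638 * 264 / 1000
= 1453.53 kN

1453.53


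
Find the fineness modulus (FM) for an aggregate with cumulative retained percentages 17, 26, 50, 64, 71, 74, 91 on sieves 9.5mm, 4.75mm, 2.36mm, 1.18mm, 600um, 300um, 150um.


FM = sum(cumulative % retained) / 100
= 393 / 100
= 3.93

3.93


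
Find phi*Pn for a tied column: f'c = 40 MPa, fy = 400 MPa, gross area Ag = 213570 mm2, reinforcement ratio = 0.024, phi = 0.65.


Ast = rho * Ag = 0.024 * 213570 = 5125.68 mm2
phi*Pn = 0.65 * 0.80 * (0.85 * 40 * (213570 - 5125.68) + 400 * 5125.68) / 1000
= 4751.44 kN

4751.44


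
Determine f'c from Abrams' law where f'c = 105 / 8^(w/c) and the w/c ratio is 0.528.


f'c = 105 / 8^0.528
= 105 / 2.998
= 35.02 MPa

35.02


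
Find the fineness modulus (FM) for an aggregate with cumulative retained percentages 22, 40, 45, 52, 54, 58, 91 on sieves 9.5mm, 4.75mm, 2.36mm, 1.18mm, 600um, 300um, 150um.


FM = sum(cumulative % retained) / 100
= 362 / 100
= 3.62

3.62


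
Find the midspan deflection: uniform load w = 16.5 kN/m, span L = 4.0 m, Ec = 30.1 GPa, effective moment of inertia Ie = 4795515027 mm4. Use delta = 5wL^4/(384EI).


Convert: L = 4.0 m = 4000 mm, Ec = 30.1 GPa = 30100 MPa
delta = 5 * 16.5 * 4000^4 / (384 * 30100 * 4795515027)
= 0.38 mm

0.38


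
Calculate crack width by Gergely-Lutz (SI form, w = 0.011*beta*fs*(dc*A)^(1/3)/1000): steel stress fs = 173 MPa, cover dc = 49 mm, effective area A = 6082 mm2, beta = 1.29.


w = 0.011 * beta * fs * (dc * A)^(1/3) / 1000
= 0.011 * 1.29 * 173 * (49 * 6082)^(1/3) / 1000
= 0.164 mm

0.164


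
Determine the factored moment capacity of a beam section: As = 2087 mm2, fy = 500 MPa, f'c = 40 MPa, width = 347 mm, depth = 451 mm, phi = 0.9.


a = As * fy / (0.85 * f'c * b)
= 2087 * 500 / (0.85 * 40 * 347)
= 88.4472 mm
Mn = As * fy * (d - a/2) / 10^6
= 424.4712 kN-m
phi*Mn = 0.9 * 424.4712 = 382.02 kN-m

382.02


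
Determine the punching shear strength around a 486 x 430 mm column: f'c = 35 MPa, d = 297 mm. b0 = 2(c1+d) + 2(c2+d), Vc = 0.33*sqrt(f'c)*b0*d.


b0 = 2*(486 + 297) + 2*(430 + 297) = 3020 mm
Vc = 0.33 * sqrt(35) * 3020 * 297 / 1000
= 1751.1 kN

1751.1


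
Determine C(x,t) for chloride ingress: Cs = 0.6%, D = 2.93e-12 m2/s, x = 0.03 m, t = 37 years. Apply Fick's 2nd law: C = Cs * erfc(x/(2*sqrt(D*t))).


t_seconds = 37 * 365.25 * 24 * 3600 = 1167631200.0 s
arg = 0.03 / (2 * sqrt(2.93e-12 * 1167631200.0))
= 0.2565
erfc(0.2565) = 0.7168
C = 0.6 * 0.7168 = 0.4301%

0.4301


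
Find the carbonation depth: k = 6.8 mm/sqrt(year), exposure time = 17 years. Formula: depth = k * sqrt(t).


depth = k * sqrt(t)
= 6.8 * sqrt(17)
= 28.04 mm

28.04


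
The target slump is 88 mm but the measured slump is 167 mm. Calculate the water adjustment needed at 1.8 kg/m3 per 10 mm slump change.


Difference = 88 - 167 = -79 mm
Water adjustment = -79 * 1.8 / 10 = -14.2 kg/m3

-14.2


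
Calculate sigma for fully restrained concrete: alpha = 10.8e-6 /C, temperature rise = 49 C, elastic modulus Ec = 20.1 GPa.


sigma = alpha * dT * Ec
= 10.8e-6 * 49 * 20.1 * 1000
= 10.637 MPa

10.637


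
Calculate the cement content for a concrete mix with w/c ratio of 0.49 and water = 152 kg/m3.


Cement = water / (w/c)
= 152 / 0.49
= 310.2 kg/m3

310.2


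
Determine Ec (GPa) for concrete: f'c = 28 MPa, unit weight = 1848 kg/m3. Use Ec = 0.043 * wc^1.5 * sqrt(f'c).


Ec = 0.043 * 1848^1.5 * sqrt(28) / 1000
= 18.08 GPa

18.08


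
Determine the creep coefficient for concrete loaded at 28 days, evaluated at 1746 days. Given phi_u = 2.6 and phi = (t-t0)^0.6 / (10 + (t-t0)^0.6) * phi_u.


dt = 1746 - 28 = 1718
phi = 1718^0.6 / (10 + 1718^0.6) * 2.6
= 2.333

2.333


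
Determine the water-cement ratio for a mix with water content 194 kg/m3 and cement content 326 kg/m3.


w/c = water / cement
w/c = 194 / 326 = 0.595

0.595


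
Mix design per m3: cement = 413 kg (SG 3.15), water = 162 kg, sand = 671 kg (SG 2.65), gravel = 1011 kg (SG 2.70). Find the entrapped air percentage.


Vol cement = 413 / (3.15 * 1000) = 0.131111 m3
Vol water = 162 / 1000 = 0.162 m3
Vol sand = 671 / (2.65 * 1000) = 0.253208 m3
Vol gravel = 1011 / (2.70 * 1000) = 0.374444 m3
Total solid + water volume = 0.920763 m3
Air = (1 - 0.920763) * 100 = 7.92%

7.92


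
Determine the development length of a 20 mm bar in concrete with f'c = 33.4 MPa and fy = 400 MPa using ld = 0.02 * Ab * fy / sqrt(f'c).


Ab = pi * 20^2 / 4 = 314.159 mm2
ld = 0.02 * 314.159 * 400 / sqrt(33.4)
= 434.9 mm

434.9


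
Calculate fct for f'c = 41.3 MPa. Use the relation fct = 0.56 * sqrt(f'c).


fct = 0.56 * sqrt(41.3)
= 0.56 * 6.427
= 3.599 MPa

3.599


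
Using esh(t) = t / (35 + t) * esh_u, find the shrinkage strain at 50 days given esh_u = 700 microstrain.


esh(50) = 50 / (35 + 50) * 700
= 50 / 85 * 700
= 411.8 microstrain

411.8


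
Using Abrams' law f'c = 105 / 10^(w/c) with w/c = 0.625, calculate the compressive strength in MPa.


f'c = 105 / 10^0.625
= 105 / 4.217
= 24.9 MPa

24.9


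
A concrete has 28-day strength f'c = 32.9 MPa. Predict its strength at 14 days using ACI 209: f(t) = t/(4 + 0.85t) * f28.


f(14) = 14 / (4 + 0.85 * 14) * 32.9
= 14 / 15.9 * 32.9
= 28.97 MPa

28.97


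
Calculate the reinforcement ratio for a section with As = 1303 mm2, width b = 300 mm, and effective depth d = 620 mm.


rho = As / (b * d)
= 1303 / (300 * 620)
= 0.007

0.007


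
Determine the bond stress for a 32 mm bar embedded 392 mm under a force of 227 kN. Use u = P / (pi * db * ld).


u = P / (pi * db * ld)
= 227 * 1000 / (pi * 32 * 392)
= 5.76 MPa

5.76


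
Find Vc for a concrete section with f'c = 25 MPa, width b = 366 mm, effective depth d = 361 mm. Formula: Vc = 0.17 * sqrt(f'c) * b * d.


Vc = 0.17 * sqrt(25) * 366 * 361 / 1000
= 112.31 kN

112.31


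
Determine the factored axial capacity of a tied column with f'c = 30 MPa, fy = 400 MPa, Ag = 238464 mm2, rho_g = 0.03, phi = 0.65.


Ast = rho * Ag = 0.03 * 238464 = 7153.92 mm2
phi*Pn = 0.65 * 0.80 * (0.85 * 30 * (238464 - 7153.92) + 400 * 7153.92) / 1000
= 4555.19 kN

4555.19


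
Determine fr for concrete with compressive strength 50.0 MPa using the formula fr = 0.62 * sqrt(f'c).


fr = 0.62 * sqrt(50.0)
= 4.384 MPa

4.384


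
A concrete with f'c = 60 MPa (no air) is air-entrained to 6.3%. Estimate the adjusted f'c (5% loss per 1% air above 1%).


Strength loss = (6.3 - 1) * 5 = 26.5%
f'c = 60 * (1 - 26.5/100)
= 44.1 MPa

44.1


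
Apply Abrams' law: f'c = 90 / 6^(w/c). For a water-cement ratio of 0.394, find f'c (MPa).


f'c = 90 / 6^0.394
= 90 / 2.026
= 44.43 MPa

44.43


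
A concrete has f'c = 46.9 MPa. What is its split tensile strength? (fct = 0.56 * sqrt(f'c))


fct = 0.56 * sqrt(46.9)
= 0.56 * 6.848
= 3.835 MPa

3.835


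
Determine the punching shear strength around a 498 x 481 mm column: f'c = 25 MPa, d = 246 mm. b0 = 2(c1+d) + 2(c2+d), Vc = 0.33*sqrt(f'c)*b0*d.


b0 = 2*(498 + 246) + 2*(481 + 246) = 2942 mm
Vc = 0.33 * sqrt(25) * 2942 * 246 / 1000
= 1194.16 kN

1194.16


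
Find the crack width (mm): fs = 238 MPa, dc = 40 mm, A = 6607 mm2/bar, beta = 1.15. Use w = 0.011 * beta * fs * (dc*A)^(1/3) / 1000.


w = 0.011 * beta * fs * (dc * A)^(1/3) / 1000
= 0.011 * 1.15 * 238 * (40 * 6607)^(1/3) / 1000
= 0.193 mm

0.193


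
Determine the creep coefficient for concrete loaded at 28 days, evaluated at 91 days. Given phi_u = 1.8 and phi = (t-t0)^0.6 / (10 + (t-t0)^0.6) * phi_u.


dt = 91 - 28 = 63
phi = 63^0.6 / (10 + 63^0.6) * 1.8
= 0.982

0.982


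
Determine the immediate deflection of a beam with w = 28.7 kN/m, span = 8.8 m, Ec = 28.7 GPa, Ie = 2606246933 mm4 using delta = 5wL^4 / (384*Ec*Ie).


Convert: L = 8.8 m = 8800 mm, Ec = 28.7 GPa = 28700 MPa
delta = 5 * 28.7 * 8800^4 / (384 * 28700 * 2606246933)
= 29.96 mm

29.96


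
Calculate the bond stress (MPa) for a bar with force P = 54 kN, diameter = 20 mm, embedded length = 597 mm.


u = P / (pi * db * ld)
= 54 * 1000 / (pi * 20 * 597)
= 1.44 MPa

1.44


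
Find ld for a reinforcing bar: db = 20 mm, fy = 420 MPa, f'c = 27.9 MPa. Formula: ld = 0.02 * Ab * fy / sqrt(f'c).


Ab = pi * 20^2 / 4 = 314.159 mm2
ld = 0.02 * 314.159 * 420 / sqrt(27.9)
= 499.6 mm

499.6


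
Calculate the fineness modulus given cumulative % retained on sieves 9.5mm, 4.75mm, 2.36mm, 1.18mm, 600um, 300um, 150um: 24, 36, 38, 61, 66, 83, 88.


FM = sum(cumulative % retained) / 100
= 396 / 100
= 3.96

3.96


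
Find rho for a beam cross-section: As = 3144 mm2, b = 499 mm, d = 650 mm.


rho = As / (b * d)
= 3144 / (499 * 650)
= 0.0097

0.0097


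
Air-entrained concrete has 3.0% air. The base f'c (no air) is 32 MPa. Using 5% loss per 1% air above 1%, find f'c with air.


Strength loss = (3.0 - 1) * 5 = 10.0%
f'c = 32 * (1 - 10.0/100)
= 28.8 MPa

28.8


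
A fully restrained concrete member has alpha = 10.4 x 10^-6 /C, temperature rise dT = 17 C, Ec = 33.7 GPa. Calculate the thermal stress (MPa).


sigma = alpha * dT * Ec
= 10.4e-6 * 17 * 33.7 * 1000
= 5.958 MPa

5.958


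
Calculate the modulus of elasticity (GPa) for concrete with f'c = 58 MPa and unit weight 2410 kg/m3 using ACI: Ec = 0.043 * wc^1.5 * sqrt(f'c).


Ec = 0.043 * 2410^1.5 * sqrt(58) / 1000
= 38.74 GPa

38.74


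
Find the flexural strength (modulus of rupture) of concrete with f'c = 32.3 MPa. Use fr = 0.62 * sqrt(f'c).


fr = 0.62 * sqrt(32.3)
= 3.524 MPa

3.524


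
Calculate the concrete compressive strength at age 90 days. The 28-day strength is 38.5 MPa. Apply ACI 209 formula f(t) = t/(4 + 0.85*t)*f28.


f(90) = 90 / (4 + 0.85 * 90) * 38.5
= 90 / 80.5 * 38.5
= 43.04 MPa

43.04


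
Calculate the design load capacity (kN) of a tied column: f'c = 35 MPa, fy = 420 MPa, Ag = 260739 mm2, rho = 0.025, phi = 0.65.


Ast = rho * Ag = 0.025 * 260739 = 6518.475 mm2
phi*Pn = 0.65 * 0.80 * (0.85 * 35 * (260739 - 6518.475) + 420 * 6518.475) / 1000
= 5356.43 kN

5356.43


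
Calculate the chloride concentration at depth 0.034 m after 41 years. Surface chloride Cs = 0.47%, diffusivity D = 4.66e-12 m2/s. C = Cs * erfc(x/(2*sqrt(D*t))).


t_seconds = 41 * 365.25 * 24 * 3600 = 1293861600.0 s
arg = 0.034 / (2 * sqrt(4.66e-12 * 1293861600.0))
= 0.2189
erfc(0.2189) = 0.7569
C = 0.47 * 0.7569 = 0.3557%

0.3557


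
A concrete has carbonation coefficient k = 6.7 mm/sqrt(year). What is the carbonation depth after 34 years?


depth = k * sqrt(t)
= 6.7 * sqrt(34)
= 39.07 mm

39.07


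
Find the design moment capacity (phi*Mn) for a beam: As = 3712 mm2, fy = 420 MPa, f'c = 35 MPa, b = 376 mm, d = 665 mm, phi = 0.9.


a = As * fy / (0.85 * f'c * b)
= 3712 * 420 / (0.85 * 35 * 376)
= 139.3742 mm
Mn = As * fy * (d - a/2) / 10^6
= 928.1166 kN-m
phi*Mn = 0.9 * 928.1166 = 835.3 kN-m

835.3


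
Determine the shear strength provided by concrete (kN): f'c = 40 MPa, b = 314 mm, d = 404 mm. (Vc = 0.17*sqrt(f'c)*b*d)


Vc = 0.17 * sqrt(40) * 314 * 404 / 1000
= 136.39 kN

136.39


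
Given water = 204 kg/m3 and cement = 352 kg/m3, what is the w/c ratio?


w/c = water / cement
w/c = 204 / 352 = 0.58

0.58


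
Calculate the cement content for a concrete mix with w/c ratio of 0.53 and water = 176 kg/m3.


Cement = water / (w/c)
= 176 / 0.53
= 332.1 kg/m3

332.1


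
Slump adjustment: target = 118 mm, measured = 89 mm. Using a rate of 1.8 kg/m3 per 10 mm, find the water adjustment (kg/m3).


Difference = 118 - 89 = 29 mm
Water adjustment = 29 * 1.8 / 10 = 5.2 kg/m3

5.2


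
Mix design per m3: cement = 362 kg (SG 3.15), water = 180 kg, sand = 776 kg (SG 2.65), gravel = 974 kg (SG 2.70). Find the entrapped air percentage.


Vol cement = 362 / (3.15 * 1000) = 0.114921 m3
Vol water = 180 / 1000 = 0.18 m3
Vol sand = 776 / (2.65 * 1000) = 0.29283 m3
Vol gravel = 974 / (2.70 * 1000) = 0.360741 m3
Total solid + water volume = 0.948492 m3
Air = (1 - 0.948492) * 100 = 5.15%

5.15


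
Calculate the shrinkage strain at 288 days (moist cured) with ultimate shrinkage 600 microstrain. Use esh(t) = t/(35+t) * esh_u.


esh(288) = 288 / (35 + 288) * 600
= 288 / 323 * 600
= 535.0 microstrain

535.0


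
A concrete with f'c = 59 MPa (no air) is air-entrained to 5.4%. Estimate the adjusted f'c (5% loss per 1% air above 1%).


Strength loss = (5.4 - 1) * 5 = 22.0%
f'c = 59 * (1 - 22.0/100)
= 46.02 MPa

46.02


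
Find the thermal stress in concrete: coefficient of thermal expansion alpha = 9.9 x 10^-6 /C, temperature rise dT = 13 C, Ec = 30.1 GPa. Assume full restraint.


sigma = alpha * dT * Ec
= 9.9e-6 * 13 * 30.1 * 1000
= 3.874 MPa

3.874


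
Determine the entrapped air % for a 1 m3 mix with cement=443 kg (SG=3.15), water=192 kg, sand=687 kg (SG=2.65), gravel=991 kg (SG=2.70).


Vol cement = 443 / (3.15 * 1000) = 0.140635 m3
Vol water = 192 / 1000 = 0.192 m3
Vol sand = 687 / (2.65 * 1000) = 0.259245 m3
Vol gravel = 991 / (2.70 * 1000) = 0.367037 m3
Total solid + water volume = 0.958917 m3
Air = (1 - 0.958917) * 100 = 4.11%

4.11


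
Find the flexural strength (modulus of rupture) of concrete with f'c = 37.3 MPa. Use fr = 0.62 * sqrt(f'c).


fr = 0.62 * sqrt(37.3)
= 3.787 MPa

3.787


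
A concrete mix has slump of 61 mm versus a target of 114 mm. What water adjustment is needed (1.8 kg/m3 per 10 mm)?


Difference = 114 - 61 = 53 mm
Water adjustment = 53 * 1.8 / 10 = 9.5 kg/m3

9.5


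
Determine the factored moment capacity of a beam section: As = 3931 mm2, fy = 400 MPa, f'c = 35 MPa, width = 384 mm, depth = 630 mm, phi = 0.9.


a = As * fy / (0.85 * f'c * b)
= 3931 * 400 / (0.85 * 35 * 384)
= 137.6401 mm
Mn = As * fy * (d - a/2) / 10^6
= 882.3994 kN-m
phi*Mn = 0.9 * 882.3994 = 794.16 kN-m

794.16


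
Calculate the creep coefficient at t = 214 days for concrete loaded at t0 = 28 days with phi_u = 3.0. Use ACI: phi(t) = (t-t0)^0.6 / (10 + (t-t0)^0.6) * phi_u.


dt = 214 - 28 = 186
phi = 186^0.6 / (10 + 186^0.6) * 3.0
= 2.091

2.091


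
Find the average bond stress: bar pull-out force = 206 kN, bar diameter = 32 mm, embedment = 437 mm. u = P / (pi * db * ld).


u = P / (pi * db * ld)
= 206 * 1000 / (pi * 32 * 437)
= 4.689 MPa

4.689


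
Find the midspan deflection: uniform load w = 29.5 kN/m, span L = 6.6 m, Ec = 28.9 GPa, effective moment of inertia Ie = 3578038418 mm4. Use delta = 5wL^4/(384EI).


Convert: L = 6.6 m = 6600 mm, Ec = 28.9 GPa = 28900 MPa
delta = 5 * 29.5 * 6600^4 / (384 * 28900 * 3578038418)
= 7.05 mm

7.05


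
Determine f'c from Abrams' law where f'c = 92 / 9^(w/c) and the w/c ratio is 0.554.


f'c = 92 / 9^0.554
= 92 / 3.378
= 27.24 MPa

27.24


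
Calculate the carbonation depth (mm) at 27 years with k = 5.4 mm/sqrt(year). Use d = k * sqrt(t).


depth = k * sqrt(t)
= 5.4 * sqrt(27)
= 28.06 mm

28.06


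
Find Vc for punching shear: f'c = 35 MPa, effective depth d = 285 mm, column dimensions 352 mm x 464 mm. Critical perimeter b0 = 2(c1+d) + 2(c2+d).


b0 = 2*(352 + 285) + 2*(464 + 285) = 2772 mm
Vc = 0.33 * sqrt(35) * 2772 * 285 / 1000
= 1542.36 kN

1542.36


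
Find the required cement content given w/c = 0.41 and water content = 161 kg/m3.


Cement = water / (w/c)
= 161 / 0.41
= 392.7 kg/m3

392.7


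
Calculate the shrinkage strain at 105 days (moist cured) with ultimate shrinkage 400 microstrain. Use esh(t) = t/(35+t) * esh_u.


esh(105) = 105 / (35 + 105) * 400
= 105 / 140 * 400
= 300.0 microstrain

300.0


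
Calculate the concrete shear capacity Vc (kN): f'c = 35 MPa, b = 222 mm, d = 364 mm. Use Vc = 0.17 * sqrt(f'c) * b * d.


Vc = 0.17 * sqrt(35) * 222 * 364 / 1000
= 81.27 kN

81.27


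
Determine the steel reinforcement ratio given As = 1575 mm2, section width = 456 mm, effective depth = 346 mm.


rho = As / (b * d)
= 1575 / (456 * 346)
= 0.01

0.01


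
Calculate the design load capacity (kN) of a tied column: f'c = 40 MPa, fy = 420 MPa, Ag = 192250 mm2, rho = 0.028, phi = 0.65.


Ast = rho * Ag = 0.028 * 192250 = 5383 mm2
phi*Pn = 0.65 * 0.80 * (0.85 * 40 * (192250 - 5383) + 420 * 5383) / 1000
= 4479.46 kN

4479.46


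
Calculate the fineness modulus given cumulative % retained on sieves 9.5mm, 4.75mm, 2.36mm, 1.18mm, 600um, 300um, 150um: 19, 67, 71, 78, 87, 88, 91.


FM = sum(cumulative % retained) / 100
= 501 / 100
= 5.01

5.01


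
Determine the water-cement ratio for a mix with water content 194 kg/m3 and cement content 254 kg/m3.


w/c = water / cement
w/c = 194 / 254 = 0.764

0.764


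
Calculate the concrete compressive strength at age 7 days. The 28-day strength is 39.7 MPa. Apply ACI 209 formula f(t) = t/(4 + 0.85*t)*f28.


f(7) = 7 / (4 + 0.85 * 7) * 39.7
= 7 / 9.95 * 39.7
= 27.93 MPa

27.93


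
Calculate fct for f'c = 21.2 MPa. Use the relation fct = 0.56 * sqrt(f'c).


fct = 0.56 * sqrt(21.2)
= 0.56 * 4.604
= 2.578 MPa

2.578


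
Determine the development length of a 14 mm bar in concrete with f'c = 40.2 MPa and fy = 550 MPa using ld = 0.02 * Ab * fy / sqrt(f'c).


Ab = pi * 14^2 / 4 = 153.938 mm2
ld = 0.02 * 153.938 * 550 / sqrt(40.2)
= 267.1 mm

267.1


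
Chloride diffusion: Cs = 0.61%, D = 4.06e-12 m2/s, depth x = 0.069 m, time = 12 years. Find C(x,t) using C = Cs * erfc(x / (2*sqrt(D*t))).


t_seconds = 12 * 365.25 * 24 * 3600 = 378691200.0 s
arg = 0.069 / (2 * sqrt(4.06e-12 * 378691200.0))
= 0.8799
erfc(0.8799) = 0.2134
C = 0.61 * 0.2134 = 0.1302%

0.1302


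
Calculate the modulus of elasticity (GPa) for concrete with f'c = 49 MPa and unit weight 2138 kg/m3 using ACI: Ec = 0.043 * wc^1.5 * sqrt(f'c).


Ec = 0.043 * 2138^1.5 * sqrt(49) / 1000
= 29.76 GPa

29.76


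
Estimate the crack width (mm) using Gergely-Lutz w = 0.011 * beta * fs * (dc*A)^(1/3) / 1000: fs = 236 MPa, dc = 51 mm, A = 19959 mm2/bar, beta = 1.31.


w = 0.011 * beta * fs * (dc * A)^(1/3) / 1000
= 0.011 * 1.31 * 236 * (51 * 19959)^(1/3) / 1000
= 0.342 mm

0.342


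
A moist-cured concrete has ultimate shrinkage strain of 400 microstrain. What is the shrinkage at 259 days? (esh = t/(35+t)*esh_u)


esh(259) = 259 / (35 + 259) * 400
= 259 / 294 * 400
= 352.4 microstrain

352.4


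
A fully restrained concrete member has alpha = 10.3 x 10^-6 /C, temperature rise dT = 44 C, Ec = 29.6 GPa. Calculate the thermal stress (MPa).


sigma = alpha * dT * Ec
= 10.3e-6 * 44 * 29.6 * 1000
= 13.415 MPa

13.415


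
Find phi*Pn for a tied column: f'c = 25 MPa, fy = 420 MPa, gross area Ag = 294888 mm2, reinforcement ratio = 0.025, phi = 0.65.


Ast = rho * Ag = 0.025 * 294888 = 7372.2 mm2
phi*Pn = 0.65 * 0.80 * (0.85 * 25 * (294888 - 7372.2) + 420 * 7372.2) / 1000
= 4787.14 kN

4787.14


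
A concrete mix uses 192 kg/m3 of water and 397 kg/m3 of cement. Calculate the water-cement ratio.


w/c = water / cement
w/c = 192 / 397 = 0.484

0.484


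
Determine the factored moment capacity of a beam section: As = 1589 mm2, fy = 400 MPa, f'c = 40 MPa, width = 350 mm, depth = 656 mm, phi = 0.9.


a = As * fy / (0.85 * f'c * b)
= 1589 * 400 / (0.85 * 40 * 350)
= 53.4118 mm
Mn = As * fy * (d - a/2) / 10^6
= 399.9793 kN-m
phi*Mn = 0.9 * 399.9793 = 359.98 kN-m

359.98


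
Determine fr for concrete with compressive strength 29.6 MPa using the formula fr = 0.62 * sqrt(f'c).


fr = 0.62 * sqrt(29.6)
= 3.373 MPa

3.373


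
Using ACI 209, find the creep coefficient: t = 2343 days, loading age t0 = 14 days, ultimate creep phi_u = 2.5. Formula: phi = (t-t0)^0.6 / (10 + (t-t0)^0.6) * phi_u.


dt = 2343 - 14 = 2329
phi = 2329^0.6 / (10 + 2329^0.6) * 2.5
= 2.282

2.282


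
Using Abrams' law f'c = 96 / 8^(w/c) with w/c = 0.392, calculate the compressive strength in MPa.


f'c = 96 / 8^0.392
= 96 / 2.259
= 42.49 MPa

42.49


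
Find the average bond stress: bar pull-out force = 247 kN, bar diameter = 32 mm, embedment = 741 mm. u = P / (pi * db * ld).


u = P / (pi * db * ld)
= 247 * 1000 / (pi * 32 * 741)
= 3.316 MPa

3.316


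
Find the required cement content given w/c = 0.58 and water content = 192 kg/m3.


Cement = water / (w/c)
= 192 / 0.58
= 331.0 kg/m3

331.0


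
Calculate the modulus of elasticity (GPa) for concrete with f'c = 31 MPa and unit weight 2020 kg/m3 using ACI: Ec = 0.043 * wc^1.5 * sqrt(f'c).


Ec = 0.043 * 2020^1.5 * sqrt(31) / 1000
= 21.74 GPa

21.74


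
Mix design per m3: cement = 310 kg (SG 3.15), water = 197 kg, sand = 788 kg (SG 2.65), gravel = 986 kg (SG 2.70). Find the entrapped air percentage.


Vol cement = 310 / (3.15 * 1000) = 0.098413 m3
Vol water = 197 / 1000 = 0.197 m3
Vol sand = 788 / (2.65 * 1000) = 0.297358 m3
Vol gravel = 986 / (2.70 * 1000) = 0.365185 m3
Total solid + water volume = 0.957956 m3
Air = (1 - 0.957956) * 100 = 4.2%

4.2


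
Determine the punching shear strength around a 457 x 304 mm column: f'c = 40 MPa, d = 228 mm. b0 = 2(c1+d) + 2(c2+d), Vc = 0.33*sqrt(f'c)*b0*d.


b0 = 2*(457 + 228) + 2*(304 + 228) = 2434 mm
Vc = 0.33 * sqrt(40) * 2434 * 228 / 1000
= 1158.24 kN

1158.24


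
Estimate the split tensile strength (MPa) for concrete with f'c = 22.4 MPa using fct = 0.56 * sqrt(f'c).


fct = 0.56 * sqrt(22.4)
= 0.56 * 4.733
= 2.65 MPa

2.65


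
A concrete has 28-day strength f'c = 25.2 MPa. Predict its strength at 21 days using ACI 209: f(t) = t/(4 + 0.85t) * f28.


f(21) = 21 / (4 + 0.85 * 21) * 25.2
= 21 / 21.85 * 25.2
= 24.22 MPa

24.22


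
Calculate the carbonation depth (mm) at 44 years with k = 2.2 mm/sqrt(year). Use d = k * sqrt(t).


depth = k * sqrt(t)
= 2.2 * sqrt(44)
= 14.59 mm

14.59


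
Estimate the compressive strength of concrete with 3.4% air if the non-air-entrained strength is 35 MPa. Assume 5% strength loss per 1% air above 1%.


Strength loss = (3.4 - 1) * 5 = 12.0%
f'c = 35 * (1 - 12.0/100)
= 30.8 MPa

30.8


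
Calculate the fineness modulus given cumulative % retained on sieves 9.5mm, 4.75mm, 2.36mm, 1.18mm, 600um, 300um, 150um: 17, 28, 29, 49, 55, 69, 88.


FM = sum(cumulative % retained) / 100
= 335 / 100
= 3.35

3.35


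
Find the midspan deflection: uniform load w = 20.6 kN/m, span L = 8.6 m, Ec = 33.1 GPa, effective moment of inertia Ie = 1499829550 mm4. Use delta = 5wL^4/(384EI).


Convert: L = 8.6 m = 8600 mm, Ec = 33.1 GPa = 33100 MPa
delta = 5 * 20.6 * 8600^4 / (384 * 33100 * 1499829550)
= 29.55 mm

29.55


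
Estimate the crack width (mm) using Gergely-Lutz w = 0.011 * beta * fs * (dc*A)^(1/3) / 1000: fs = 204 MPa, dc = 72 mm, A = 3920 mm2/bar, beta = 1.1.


w = 0.011 * beta * fs * (dc * A)^(1/3) / 1000
= 0.011 * 1.1 * 204 * (72 * 3920)^(1/3) / 1000
= 0.162 mm

0.162


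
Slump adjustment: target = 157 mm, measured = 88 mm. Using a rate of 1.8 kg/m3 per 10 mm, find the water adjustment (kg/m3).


Difference = 157 - 88 = 69 mm
Water adjustment = 69 * 1.8 / 10 = 12.4 kg/m3

12.4


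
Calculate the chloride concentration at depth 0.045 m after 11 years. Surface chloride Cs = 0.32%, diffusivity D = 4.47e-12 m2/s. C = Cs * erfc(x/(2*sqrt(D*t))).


t_seconds = 11 * 365.25 * 24 * 3600 = 347133600.0 s
arg = 0.045 / (2 * sqrt(4.47e-12 * 347133600.0))
= 0.5712
erfc(0.5712) = 0.4192
C = 0.32 * 0.4192 = 0.1341%

0.1341
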